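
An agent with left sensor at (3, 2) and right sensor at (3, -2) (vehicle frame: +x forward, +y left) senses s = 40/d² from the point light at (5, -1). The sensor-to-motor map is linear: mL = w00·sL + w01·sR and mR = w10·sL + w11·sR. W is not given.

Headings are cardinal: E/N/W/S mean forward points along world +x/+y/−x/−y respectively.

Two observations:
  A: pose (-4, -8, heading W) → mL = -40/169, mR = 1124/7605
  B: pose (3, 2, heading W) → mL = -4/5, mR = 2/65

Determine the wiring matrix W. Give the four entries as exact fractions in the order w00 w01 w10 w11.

obs A: pose=(-4,-8,W) → sL=8/45, sR=40/169, mL=-40/169, mR=1124/7605
obs B: pose=(3,2,W) → sL=20/13, sR=4/5, mL=-4/5, mR=2/65
sensor matrix S = [[8/45, 40/169], [20/13, 4/5]]; det S = -109696/494325
solve [mL_A; mL_B] = S·[w00; w01] and [mR_A; mR_B] = S·[w10; w11]:
  w00 = 0, w01 = -1, w10 = -1/2, w11 = 1

0 -1 -1/2 1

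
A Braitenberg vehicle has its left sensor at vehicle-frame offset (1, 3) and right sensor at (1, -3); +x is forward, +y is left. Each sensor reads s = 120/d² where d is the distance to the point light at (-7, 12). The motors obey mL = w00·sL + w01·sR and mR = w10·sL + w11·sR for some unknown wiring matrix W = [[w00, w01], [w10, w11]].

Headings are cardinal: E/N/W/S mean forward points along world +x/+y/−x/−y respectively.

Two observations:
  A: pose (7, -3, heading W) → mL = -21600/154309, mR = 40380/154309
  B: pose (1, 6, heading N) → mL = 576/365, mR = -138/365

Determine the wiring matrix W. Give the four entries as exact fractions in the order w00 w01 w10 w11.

1 -1 -1/2 1

obs A: pose=(7,-3,W) → sL=120/493, sR=120/313, mL=-21600/154309, mR=40380/154309
obs B: pose=(1,6,N) → sL=12/5, sR=60/73, mL=576/365, mR=-138/365
sensor matrix S = [[120/493, 120/313], [12/5, 60/73]]; det S = -8111232/11264557
solve [mL_A; mL_B] = S·[w00; w01] and [mR_A; mR_B] = S·[w10; w11]:
  w00 = 1, w01 = -1, w10 = -1/2, w11 = 1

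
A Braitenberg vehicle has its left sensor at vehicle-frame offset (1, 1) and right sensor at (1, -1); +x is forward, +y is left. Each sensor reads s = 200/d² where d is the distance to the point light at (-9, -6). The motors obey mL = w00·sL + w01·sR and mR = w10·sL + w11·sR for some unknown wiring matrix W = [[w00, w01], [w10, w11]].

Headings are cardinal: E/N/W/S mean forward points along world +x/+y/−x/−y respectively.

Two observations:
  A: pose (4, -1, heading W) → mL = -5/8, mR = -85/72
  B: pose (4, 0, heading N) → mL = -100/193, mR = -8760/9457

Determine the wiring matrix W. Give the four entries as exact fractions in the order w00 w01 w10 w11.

-1/2 0 -1/2 -1/2

obs A: pose=(4,-1,W) → sL=5/4, sR=10/9, mL=-5/8, mR=-85/72
obs B: pose=(4,0,N) → sL=200/193, sR=40/49, mL=-100/193, mR=-8760/9457
sensor matrix S = [[5/4, 10/9], [200/193, 40/49]]; det S = -11150/85113
solve [mL_A; mL_B] = S·[w00; w01] and [mR_A; mR_B] = S·[w10; w11]:
  w00 = -1/2, w01 = 0, w10 = -1/2, w11 = -1/2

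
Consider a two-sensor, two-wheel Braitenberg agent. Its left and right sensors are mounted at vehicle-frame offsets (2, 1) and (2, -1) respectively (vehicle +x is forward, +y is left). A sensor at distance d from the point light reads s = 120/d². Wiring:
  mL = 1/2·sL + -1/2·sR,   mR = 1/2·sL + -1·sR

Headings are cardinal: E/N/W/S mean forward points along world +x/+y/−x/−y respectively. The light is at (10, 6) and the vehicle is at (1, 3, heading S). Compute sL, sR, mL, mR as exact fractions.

left sensor world pos  = (2, 1); dL² = 89
right sensor world pos = (0, 1); dR² = 125
sL = 120/89 = 120/89
sR = 120/125 = 24/25
mL = 1/2·sL + -1/2·sR = 432/2225
mR = 1/2·sL + -1·sR = -636/2225

120/89 24/25 432/2225 -636/2225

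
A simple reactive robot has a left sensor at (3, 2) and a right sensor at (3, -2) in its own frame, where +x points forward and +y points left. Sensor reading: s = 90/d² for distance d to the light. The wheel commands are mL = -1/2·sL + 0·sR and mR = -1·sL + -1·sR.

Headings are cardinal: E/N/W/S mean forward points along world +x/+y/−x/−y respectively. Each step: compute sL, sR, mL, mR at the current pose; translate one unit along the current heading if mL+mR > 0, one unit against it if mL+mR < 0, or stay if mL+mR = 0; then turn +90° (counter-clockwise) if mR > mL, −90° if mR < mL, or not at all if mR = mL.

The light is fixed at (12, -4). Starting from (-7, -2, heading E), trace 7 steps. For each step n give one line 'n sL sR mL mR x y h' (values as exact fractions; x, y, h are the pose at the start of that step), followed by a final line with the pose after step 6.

n=0: pose=(-7,-2,E); sL=45/136, sR=45/128; mL=-45/272, mR=-1485/2176; mL+mR=-1845/2176 → advance -1; mR−mL=-1125/2176 → turn -1·90°
n=1: pose=(-8,-2,S); sL=18/65, sR=18/97; mL=-9/65, mR=-2916/6305; mL+mR=-3789/6305 → advance -1; mR−mL=-2043/6305 → turn -1·90°
n=2: pose=(-8,-1,W); sL=9/53, sR=45/277; mL=-9/106, mR=-4878/14681; mL+mR=-12249/29362 → advance -1; mR−mL=-7263/29362 → turn -1·90°
n=3: pose=(-7,-1,N); sL=10/53, sR=18/65; mL=-5/53, mR=-1604/3445; mL+mR=-1929/3445 → advance -1; mR−mL=-1279/3445 → turn -1·90°
n=4: pose=(-7,-2,E); sL=45/136, sR=45/128; mL=-45/272, mR=-1485/2176; mL+mR=-1845/2176 → advance -1; mR−mL=-1125/2176 → turn -1·90°
n=5: pose=(-8,-2,S); sL=18/65, sR=18/97; mL=-9/65, mR=-2916/6305; mL+mR=-3789/6305 → advance -1; mR−mL=-2043/6305 → turn -1·90°
n=6: pose=(-8,-1,W); sL=9/53, sR=45/277; mL=-9/106, mR=-4878/14681; mL+mR=-12249/29362 → advance -1; mR−mL=-7263/29362 → turn -1·90°

0 45/136 45/128 -45/272 -1485/2176 -7 -2 E
1 18/65 18/97 -9/65 -2916/6305 -8 -2 S
2 9/53 45/277 -9/106 -4878/14681 -8 -1 W
3 10/53 18/65 -5/53 -1604/3445 -7 -1 N
4 45/136 45/128 -45/272 -1485/2176 -7 -2 E
5 18/65 18/97 -9/65 -2916/6305 -8 -2 S
6 9/53 45/277 -9/106 -4878/14681 -8 -1 W
final -7 -1 N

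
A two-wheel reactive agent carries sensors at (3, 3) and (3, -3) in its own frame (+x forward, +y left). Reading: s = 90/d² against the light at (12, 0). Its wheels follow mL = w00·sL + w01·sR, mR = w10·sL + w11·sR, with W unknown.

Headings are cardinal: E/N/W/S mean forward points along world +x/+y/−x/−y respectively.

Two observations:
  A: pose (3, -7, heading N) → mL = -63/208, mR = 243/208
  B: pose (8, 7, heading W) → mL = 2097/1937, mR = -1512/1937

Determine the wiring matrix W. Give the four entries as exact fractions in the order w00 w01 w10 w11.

1 -1/2 -1 1

obs A: pose=(3,-7,N) → sL=9/16, sR=45/26, mL=-63/208, mR=243/208
obs B: pose=(8,7,W) → sL=18/13, sR=90/149, mL=2097/1937, mR=-1512/1937
sensor matrix S = [[9/16, 45/26], [18/13, 90/149]]; det S = -414315/201448
solve [mL_A; mL_B] = S·[w00; w01] and [mR_A; mR_B] = S·[w10; w11]:
  w00 = 1, w01 = -1/2, w10 = -1, w11 = 1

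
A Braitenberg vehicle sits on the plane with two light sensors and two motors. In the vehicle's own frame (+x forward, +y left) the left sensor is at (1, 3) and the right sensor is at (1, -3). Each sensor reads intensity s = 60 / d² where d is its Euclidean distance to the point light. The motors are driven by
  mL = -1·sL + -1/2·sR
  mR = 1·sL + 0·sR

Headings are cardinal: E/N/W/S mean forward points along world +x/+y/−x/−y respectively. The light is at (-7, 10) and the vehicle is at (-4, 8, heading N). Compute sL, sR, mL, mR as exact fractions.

left sensor world pos  = (-7, 9); dL² = 1
right sensor world pos = (-1, 9); dR² = 37
sL = 60/1 = 60
sR = 60/37 = 60/37
mL = -1·sL + -1/2·sR = -2250/37
mR = 1·sL + 0·sR = 60

60 60/37 -2250/37 60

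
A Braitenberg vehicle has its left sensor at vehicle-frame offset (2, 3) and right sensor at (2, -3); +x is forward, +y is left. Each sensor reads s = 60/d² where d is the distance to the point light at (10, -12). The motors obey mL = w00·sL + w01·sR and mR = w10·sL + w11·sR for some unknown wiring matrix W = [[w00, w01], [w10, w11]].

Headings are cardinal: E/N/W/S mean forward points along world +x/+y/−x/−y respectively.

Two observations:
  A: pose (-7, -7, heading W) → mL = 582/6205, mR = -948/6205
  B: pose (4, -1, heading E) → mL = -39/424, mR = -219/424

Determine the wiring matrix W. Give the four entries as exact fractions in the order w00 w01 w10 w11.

1 -1/2 -1/2 -1/2

obs A: pose=(-7,-7,W) → sL=12/73, sR=12/85, mL=582/6205, mR=-948/6205
obs B: pose=(4,-1,E) → sL=15/53, sR=3/4, mL=-39/424, mR=-219/424
sensor matrix S = [[12/73, 12/85], [15/53, 3/4]]; det S = 5481/65773
solve [mL_A; mL_B] = S·[w00; w01] and [mR_A; mR_B] = S·[w10; w11]:
  w00 = 1, w01 = -1/2, w10 = -1/2, w11 = -1/2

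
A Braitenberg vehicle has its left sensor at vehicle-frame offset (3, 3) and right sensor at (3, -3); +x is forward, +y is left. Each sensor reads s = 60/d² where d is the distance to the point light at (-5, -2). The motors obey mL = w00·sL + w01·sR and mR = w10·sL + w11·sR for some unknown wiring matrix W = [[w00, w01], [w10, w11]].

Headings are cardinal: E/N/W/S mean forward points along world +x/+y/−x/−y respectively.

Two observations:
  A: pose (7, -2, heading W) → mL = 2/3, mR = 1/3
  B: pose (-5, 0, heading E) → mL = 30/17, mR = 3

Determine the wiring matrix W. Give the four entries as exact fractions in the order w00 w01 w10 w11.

1 0 0 1/2

obs A: pose=(7,-2,W) → sL=2/3, sR=2/3, mL=2/3, mR=1/3
obs B: pose=(-5,0,E) → sL=30/17, sR=6, mL=30/17, mR=3
sensor matrix S = [[2/3, 2/3], [30/17, 6]]; det S = 48/17
solve [mL_A; mL_B] = S·[w00; w01] and [mR_A; mR_B] = S·[w10; w11]:
  w00 = 1, w01 = 0, w10 = 0, w11 = 1/2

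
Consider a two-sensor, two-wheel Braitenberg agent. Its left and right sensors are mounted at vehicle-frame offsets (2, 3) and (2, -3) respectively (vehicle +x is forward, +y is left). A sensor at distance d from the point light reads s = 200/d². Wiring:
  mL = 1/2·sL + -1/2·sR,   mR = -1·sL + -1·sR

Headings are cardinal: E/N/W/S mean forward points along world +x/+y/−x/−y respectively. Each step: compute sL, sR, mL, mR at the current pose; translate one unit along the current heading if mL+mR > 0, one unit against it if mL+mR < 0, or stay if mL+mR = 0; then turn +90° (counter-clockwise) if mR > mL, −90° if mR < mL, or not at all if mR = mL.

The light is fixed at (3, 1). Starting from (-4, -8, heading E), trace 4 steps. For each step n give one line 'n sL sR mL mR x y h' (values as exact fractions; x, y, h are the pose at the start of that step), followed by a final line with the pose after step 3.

n=0: pose=(-4,-8,E); sL=200/61, sR=200/169; mL=10800/10309, mR=-46000/10309; mL+mR=-35200/10309 → advance -1; mR−mL=-56800/10309 → turn -1·90°
n=1: pose=(-5,-8,S); sL=100/73, sR=100/121; mL=2400/8833, mR=-19400/8833; mL+mR=-17000/8833 → advance -1; mR−mL=-21800/8833 → turn -1·90°
n=2: pose=(-5,-7,W); sL=200/221, sR=8/5; mL=-384/1105, mR=-2768/1105; mL+mR=-3152/1105 → advance -1; mR−mL=-2384/1105 → turn -1·90°
n=3: pose=(-4,-7,N); sL=25/17, sR=50/13; mL=-525/442, mR=-1175/221; mL+mR=-2875/442 → advance -1; mR−mL=-1825/442 → turn -1·90°

0 200/61 200/169 10800/10309 -46000/10309 -4 -8 E
1 100/73 100/121 2400/8833 -19400/8833 -5 -8 S
2 200/221 8/5 -384/1105 -2768/1105 -5 -7 W
3 25/17 50/13 -525/442 -1175/221 -4 -7 N
final -4 -8 E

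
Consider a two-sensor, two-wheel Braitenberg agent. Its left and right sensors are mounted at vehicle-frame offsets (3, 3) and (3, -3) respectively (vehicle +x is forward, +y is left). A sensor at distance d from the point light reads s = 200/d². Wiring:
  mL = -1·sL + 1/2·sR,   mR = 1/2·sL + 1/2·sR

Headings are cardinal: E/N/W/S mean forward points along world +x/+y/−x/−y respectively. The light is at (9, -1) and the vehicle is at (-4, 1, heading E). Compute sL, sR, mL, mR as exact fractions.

8/5 200/101 -308/505 904/505

left sensor world pos  = (-1, 4); dL² = 125
right sensor world pos = (-1, -2); dR² = 101
sL = 200/125 = 8/5
sR = 200/101 = 200/101
mL = -1·sL + 1/2·sR = -308/505
mR = 1/2·sL + 1/2·sR = 904/505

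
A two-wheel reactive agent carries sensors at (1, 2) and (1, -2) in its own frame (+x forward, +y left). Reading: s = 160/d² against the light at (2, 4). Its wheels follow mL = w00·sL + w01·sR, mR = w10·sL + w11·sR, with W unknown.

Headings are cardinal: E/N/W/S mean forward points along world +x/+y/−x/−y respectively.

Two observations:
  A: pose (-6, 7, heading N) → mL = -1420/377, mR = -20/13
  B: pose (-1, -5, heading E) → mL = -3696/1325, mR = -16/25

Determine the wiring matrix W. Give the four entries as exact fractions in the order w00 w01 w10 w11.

obs A: pose=(-6,7,N) → sL=40/29, sR=40/13, mL=-1420/377, mR=-20/13
obs B: pose=(-1,-5,E) → sL=160/53, sR=32/25, mL=-3696/1325, mR=-16/25
sensor matrix S = [[40/29, 40/13], [160/53, 32/25]]; det S = -751616/99905
solve [mL_A; mL_B] = S·[w00; w01] and [mR_A; mR_B] = S·[w10; w11]:
  w00 = -1/2, w01 = -1, w10 = 0, w11 = -1/2

-1/2 -1 0 -1/2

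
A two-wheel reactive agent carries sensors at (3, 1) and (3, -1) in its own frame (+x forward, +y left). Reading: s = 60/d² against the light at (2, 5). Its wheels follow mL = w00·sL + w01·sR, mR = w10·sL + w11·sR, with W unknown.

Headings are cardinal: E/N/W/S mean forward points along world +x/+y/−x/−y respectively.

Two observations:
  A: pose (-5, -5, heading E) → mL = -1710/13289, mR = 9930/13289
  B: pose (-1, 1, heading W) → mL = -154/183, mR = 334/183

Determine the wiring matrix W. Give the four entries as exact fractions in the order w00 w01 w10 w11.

1/2 -1 1/2 1

obs A: pose=(-5,-5,E) → sL=60/97, sR=60/137, mL=-1710/13289, mR=9930/13289
obs B: pose=(-1,1,W) → sL=60/61, sR=4/3, mL=-154/183, mR=334/183
sensor matrix S = [[60/97, 60/137], [60/61, 4/3]]; det S = 319360/810629
solve [mL_A; mL_B] = S·[w00; w01] and [mR_A; mR_B] = S·[w10; w11]:
  w00 = 1/2, w01 = -1, w10 = 1/2, w11 = 1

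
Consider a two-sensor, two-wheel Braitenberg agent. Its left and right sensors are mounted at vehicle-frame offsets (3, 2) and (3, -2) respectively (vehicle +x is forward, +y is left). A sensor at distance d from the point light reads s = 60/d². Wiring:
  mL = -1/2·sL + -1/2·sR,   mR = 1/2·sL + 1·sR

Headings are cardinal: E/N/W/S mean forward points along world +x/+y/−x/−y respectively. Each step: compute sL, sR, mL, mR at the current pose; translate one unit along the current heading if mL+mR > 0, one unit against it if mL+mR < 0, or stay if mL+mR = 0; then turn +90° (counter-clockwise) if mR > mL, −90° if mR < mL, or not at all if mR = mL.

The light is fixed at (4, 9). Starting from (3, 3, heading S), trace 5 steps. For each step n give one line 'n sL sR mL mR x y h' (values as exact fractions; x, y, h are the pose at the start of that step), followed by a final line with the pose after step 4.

n=0: pose=(3,3,S); sL=30/41, sR=2/3; mL=-86/123, mR=127/123; mL+mR=1/3 → advance +1; mR−mL=71/41 → turn +1·90°
n=1: pose=(3,2,E); sL=60/29, sR=12/17; mL=-684/493, mR=858/493; mL+mR=6/17 → advance +1; mR−mL=1542/493 → turn +1·90°
n=2: pose=(4,2,N); sL=3, sR=3; mL=-3, mR=9/2; mL+mR=3/2 → advance +1; mR−mL=15/2 → turn +1·90°
n=3: pose=(4,3,W); sL=60/73, sR=12/5; mL=-588/365, mR=1026/365; mL+mR=6/5 → advance +1; mR−mL=1614/365 → turn +1·90°
n=4: pose=(3,3,S); sL=30/41, sR=2/3; mL=-86/123, mR=127/123; mL+mR=1/3 → advance +1; mR−mL=71/41 → turn +1·90°

0 30/41 2/3 -86/123 127/123 3 3 S
1 60/29 12/17 -684/493 858/493 3 2 E
2 3 3 -3 9/2 4 2 N
3 60/73 12/5 -588/365 1026/365 4 3 W
4 30/41 2/3 -86/123 127/123 3 3 S
final 3 2 E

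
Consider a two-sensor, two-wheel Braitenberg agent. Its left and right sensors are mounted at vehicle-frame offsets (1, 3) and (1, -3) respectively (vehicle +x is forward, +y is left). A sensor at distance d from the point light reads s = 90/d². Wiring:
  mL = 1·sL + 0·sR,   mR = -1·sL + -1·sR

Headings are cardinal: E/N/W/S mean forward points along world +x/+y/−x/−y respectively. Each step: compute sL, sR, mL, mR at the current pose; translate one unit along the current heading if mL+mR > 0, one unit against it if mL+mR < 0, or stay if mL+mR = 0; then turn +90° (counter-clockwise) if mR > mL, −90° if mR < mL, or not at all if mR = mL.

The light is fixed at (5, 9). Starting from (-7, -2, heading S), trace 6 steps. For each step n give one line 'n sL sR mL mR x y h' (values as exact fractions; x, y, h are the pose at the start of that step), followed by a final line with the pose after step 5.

n=0: pose=(-7,-2,S); sL=2/5, sR=10/41; mL=2/5, mR=-132/205; mL+mR=-10/41 → advance -1; mR−mL=-214/205 → turn -1·90°
n=1: pose=(-7,-1,W); sL=45/169, sR=45/109; mL=45/169, mR=-12510/18421; mL+mR=-45/109 → advance -1; mR−mL=-17415/18421 → turn -1·90°
n=2: pose=(-6,-1,N); sL=90/277, sR=18/29; mL=90/277, mR=-7596/8033; mL+mR=-18/29 → advance -1; mR−mL=-10206/8033 → turn -1·90°
n=3: pose=(-6,-2,E); sL=45/82, sR=45/148; mL=45/82, mR=-5175/6068; mL+mR=-45/148 → advance -1; mR−mL=-8505/6068 → turn -1·90°
n=4: pose=(-7,-2,S); sL=2/5, sR=10/41; mL=2/5, mR=-132/205; mL+mR=-10/41 → advance -1; mR−mL=-214/205 → turn -1·90°
n=5: pose=(-7,-1,W); sL=45/169, sR=45/109; mL=45/169, mR=-12510/18421; mL+mR=-45/109 → advance -1; mR−mL=-17415/18421 → turn -1·90°

0 2/5 10/41 2/5 -132/205 -7 -2 S
1 45/169 45/109 45/169 -12510/18421 -7 -1 W
2 90/277 18/29 90/277 -7596/8033 -6 -1 N
3 45/82 45/148 45/82 -5175/6068 -6 -2 E
4 2/5 10/41 2/5 -132/205 -7 -2 S
5 45/169 45/109 45/169 -12510/18421 -7 -1 W
final -6 -1 N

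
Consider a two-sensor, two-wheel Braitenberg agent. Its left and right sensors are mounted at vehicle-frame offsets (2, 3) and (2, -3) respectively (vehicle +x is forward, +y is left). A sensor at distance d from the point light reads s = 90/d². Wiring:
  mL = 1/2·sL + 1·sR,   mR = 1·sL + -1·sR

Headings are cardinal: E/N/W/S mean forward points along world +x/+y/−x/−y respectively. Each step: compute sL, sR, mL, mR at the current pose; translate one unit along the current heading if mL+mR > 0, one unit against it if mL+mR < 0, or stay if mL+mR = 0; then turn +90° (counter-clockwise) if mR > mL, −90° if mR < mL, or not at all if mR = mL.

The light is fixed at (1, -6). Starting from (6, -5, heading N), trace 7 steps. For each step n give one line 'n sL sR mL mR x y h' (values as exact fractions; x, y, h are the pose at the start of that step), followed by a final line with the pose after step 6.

n=0: pose=(6,-5,N); sL=90/13, sR=90/73; mL=4455/949, mR=5400/949; mL+mR=135/13 → advance +1; mR−mL=945/949 → turn +1·90°
n=1: pose=(6,-4,W); sL=9, sR=45/17; mL=243/34, mR=108/17; mL+mR=27/2 → advance +1; mR−mL=-27/34 → turn -1·90°
n=2: pose=(5,-4,N); sL=90/17, sR=18/13; mL=891/221, mR=864/221; mL+mR=135/17 → advance +1; mR−mL=-27/221 → turn -1·90°
n=3: pose=(5,-3,E); sL=5/4, sR=5/2; mL=25/8, mR=-5/4; mL+mR=15/8 → advance +1; mR−mL=-35/8 → turn -1·90°
n=4: pose=(6,-3,S); sL=18/13, sR=18; mL=243/13, mR=-216/13; mL+mR=27/13 → advance +1; mR−mL=-459/13 → turn -1·90°
n=5: pose=(6,-4,W); sL=9, sR=45/17; mL=243/34, mR=108/17; mL+mR=27/2 → advance +1; mR−mL=-27/34 → turn -1·90°
n=6: pose=(5,-4,N); sL=90/17, sR=18/13; mL=891/221, mR=864/221; mL+mR=135/17 → advance +1; mR−mL=-27/221 → turn -1·90°

0 90/13 90/73 4455/949 5400/949 6 -5 N
1 9 45/17 243/34 108/17 6 -4 W
2 90/17 18/13 891/221 864/221 5 -4 N
3 5/4 5/2 25/8 -5/4 5 -3 E
4 18/13 18 243/13 -216/13 6 -3 S
5 9 45/17 243/34 108/17 6 -4 W
6 90/17 18/13 891/221 864/221 5 -4 N
final 5 -3 E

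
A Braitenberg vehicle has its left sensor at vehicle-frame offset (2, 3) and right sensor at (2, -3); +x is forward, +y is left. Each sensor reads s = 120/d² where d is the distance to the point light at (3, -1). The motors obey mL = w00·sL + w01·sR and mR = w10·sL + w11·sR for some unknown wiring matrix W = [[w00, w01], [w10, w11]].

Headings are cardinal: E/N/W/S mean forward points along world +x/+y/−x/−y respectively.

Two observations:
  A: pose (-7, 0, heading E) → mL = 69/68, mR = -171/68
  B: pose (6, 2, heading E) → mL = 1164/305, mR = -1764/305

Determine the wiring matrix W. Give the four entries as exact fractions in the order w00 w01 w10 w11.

-1/2 1 -1/2 -1

obs A: pose=(-7,0,E) → sL=3/2, sR=30/17, mL=69/68, mR=-171/68
obs B: pose=(6,2,E) → sL=120/61, sR=24/5, mL=1164/305, mR=-1764/305
sensor matrix S = [[3/2, 30/17], [120/61, 24/5]]; det S = 19332/5185
solve [mL_A; mL_B] = S·[w00; w01] and [mR_A; mR_B] = S·[w10; w11]:
  w00 = -1/2, w01 = 1, w10 = -1/2, w11 = -1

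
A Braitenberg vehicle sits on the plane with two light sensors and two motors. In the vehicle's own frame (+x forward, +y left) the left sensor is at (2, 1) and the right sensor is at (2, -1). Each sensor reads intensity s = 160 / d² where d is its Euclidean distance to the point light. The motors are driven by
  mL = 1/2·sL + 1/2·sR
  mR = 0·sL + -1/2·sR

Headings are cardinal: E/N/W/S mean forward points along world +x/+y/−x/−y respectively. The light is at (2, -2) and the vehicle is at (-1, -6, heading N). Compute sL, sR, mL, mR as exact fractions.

8 20 14 -10

left sensor world pos  = (-2, -4); dL² = 20
right sensor world pos = (0, -4); dR² = 8
sL = 160/20 = 8
sR = 160/8 = 20
mL = 1/2·sL + 1/2·sR = 14
mR = 0·sL + -1/2·sR = -10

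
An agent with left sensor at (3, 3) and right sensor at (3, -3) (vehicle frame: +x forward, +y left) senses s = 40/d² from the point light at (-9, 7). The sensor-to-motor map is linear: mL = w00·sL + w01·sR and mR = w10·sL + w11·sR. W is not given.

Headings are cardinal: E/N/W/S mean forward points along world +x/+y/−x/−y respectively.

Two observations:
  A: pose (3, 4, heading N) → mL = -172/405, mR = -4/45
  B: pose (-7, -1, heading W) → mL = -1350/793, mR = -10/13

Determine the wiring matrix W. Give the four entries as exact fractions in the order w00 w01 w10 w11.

obs A: pose=(3,4,N) → sL=40/81, sR=8/45, mL=-172/405, mR=-4/45
obs B: pose=(-7,-1,W) → sL=20/61, sR=20/13, mL=-1350/793, mR=-10/13
sensor matrix S = [[40/81, 8/45], [20/61, 20/13]]; det S = 45056/64233
solve [mL_A; mL_B] = S·[w00; w01] and [mR_A; mR_B] = S·[w10; w11]:
  w00 = -1/2, w01 = -1, w10 = 0, w11 = -1/2

-1/2 -1 0 -1/2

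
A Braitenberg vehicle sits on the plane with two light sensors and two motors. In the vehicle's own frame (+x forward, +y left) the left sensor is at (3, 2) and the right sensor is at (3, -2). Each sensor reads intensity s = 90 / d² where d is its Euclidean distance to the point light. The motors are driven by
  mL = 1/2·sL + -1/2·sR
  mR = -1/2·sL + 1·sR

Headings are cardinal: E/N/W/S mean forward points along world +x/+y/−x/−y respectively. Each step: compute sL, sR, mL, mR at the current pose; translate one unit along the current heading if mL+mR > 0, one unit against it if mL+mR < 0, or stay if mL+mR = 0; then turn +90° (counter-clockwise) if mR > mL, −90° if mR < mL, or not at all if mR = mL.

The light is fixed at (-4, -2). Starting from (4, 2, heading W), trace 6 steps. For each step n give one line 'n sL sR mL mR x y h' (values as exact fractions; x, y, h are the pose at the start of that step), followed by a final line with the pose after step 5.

0 90/29 90/61 1440/1769 -135/1769 4 2 W
1 45/37 9/13 126/481 81/962 3 2 N
2 90/149 90/109 -1800/16241 8505/16241 3 3 E
3 9/10 45/82 36/205 81/820 4 3 N
4 18/37 90/137 -432/5069 2097/5069 4 4 E
5 9/13 45/101 162/1313 261/2626 5 4 N
final 5 5 E

n=0: pose=(4,2,W); sL=90/29, sR=90/61; mL=1440/1769, mR=-135/1769; mL+mR=45/61 → advance +1; mR−mL=-1575/1769 → turn -1·90°
n=1: pose=(3,2,N); sL=45/37, sR=9/13; mL=126/481, mR=81/962; mL+mR=9/26 → advance +1; mR−mL=-171/962 → turn -1·90°
n=2: pose=(3,3,E); sL=90/149, sR=90/109; mL=-1800/16241, mR=8505/16241; mL+mR=45/109 → advance +1; mR−mL=10305/16241 → turn +1·90°
n=3: pose=(4,3,N); sL=9/10, sR=45/82; mL=36/205, mR=81/820; mL+mR=45/164 → advance +1; mR−mL=-63/820 → turn -1·90°
n=4: pose=(4,4,E); sL=18/37, sR=90/137; mL=-432/5069, mR=2097/5069; mL+mR=45/137 → advance +1; mR−mL=2529/5069 → turn +1·90°
n=5: pose=(5,4,N); sL=9/13, sR=45/101; mL=162/1313, mR=261/2626; mL+mR=45/202 → advance +1; mR−mL=-63/2626 → turn -1·90°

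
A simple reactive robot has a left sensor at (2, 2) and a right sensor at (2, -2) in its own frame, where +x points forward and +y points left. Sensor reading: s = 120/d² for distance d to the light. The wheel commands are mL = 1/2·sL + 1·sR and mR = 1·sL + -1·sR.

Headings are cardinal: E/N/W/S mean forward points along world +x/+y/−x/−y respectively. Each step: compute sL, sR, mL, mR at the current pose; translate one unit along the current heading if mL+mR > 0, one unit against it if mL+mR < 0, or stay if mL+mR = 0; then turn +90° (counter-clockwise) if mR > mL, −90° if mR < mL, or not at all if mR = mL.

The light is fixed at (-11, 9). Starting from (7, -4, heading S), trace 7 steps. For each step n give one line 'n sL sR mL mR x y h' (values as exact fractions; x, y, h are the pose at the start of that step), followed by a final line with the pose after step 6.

0 24/125 120/481 20772/60125 -3456/60125 7 -4 S
1 15/64 3/10 267/640 -21/320 7 -5 W
2 40/123 24/101 4972/12423 1088/12423 6 -5 N
3 60/241 60/293 23250/70613 3120/70613 6 -4 E
4 24/125 120/481 20772/60125 -3456/60125 7 -4 S
5 15/64 3/10 267/640 -21/320 7 -5 W
6 40/123 24/101 4972/12423 1088/12423 6 -5 N
final 6 -4 E

n=0: pose=(7,-4,S); sL=24/125, sR=120/481; mL=20772/60125, mR=-3456/60125; mL+mR=36/125 → advance +1; mR−mL=-24228/60125 → turn -1·90°
n=1: pose=(7,-5,W); sL=15/64, sR=3/10; mL=267/640, mR=-21/320; mL+mR=45/128 → advance +1; mR−mL=-309/640 → turn -1·90°
n=2: pose=(6,-5,N); sL=40/123, sR=24/101; mL=4972/12423, mR=1088/12423; mL+mR=20/41 → advance +1; mR−mL=-3884/12423 → turn -1·90°
n=3: pose=(6,-4,E); sL=60/241, sR=60/293; mL=23250/70613, mR=3120/70613; mL+mR=90/241 → advance +1; mR−mL=-20130/70613 → turn -1·90°
n=4: pose=(7,-4,S); sL=24/125, sR=120/481; mL=20772/60125, mR=-3456/60125; mL+mR=36/125 → advance +1; mR−mL=-24228/60125 → turn -1·90°
n=5: pose=(7,-5,W); sL=15/64, sR=3/10; mL=267/640, mR=-21/320; mL+mR=45/128 → advance +1; mR−mL=-309/640 → turn -1·90°
n=6: pose=(6,-5,N); sL=40/123, sR=24/101; mL=4972/12423, mR=1088/12423; mL+mR=20/41 → advance +1; mR−mL=-3884/12423 → turn -1·90°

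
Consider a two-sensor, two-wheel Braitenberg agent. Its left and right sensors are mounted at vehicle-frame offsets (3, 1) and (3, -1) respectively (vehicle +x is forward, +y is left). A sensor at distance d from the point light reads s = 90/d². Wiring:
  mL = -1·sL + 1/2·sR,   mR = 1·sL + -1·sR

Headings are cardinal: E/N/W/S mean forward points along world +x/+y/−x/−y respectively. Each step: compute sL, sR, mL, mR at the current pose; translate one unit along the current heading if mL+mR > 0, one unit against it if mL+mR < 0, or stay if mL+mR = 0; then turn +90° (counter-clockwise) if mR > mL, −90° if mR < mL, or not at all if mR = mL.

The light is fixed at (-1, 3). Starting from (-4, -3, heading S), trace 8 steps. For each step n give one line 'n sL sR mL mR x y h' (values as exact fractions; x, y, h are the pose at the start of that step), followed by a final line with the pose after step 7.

0 18/17 90/97 -981/1649 216/1649 -4 -3 S
1 45/8 5/2 -35/8 25/8 -4 -2 E
2 90/29 90/13 135/377 -1440/377 -5 -2 N
3 45/13 9/5 -333/130 108/65 -5 -3 E
4 2 18/5 -1/5 -8/5 -6 -3 N
5 9/4 45/34 -27/17 63/68 -6 -4 E
6 18/13 90/41 -153/533 -432/533 -7 -4 N
7 45/29 1 -61/58 16/29 -7 -5 E
final -8 -5 N

n=0: pose=(-4,-3,S); sL=18/17, sR=90/97; mL=-981/1649, mR=216/1649; mL+mR=-45/97 → advance -1; mR−mL=1197/1649 → turn +1·90°
n=1: pose=(-4,-2,E); sL=45/8, sR=5/2; mL=-35/8, mR=25/8; mL+mR=-5/4 → advance -1; mR−mL=15/2 → turn +1·90°
n=2: pose=(-5,-2,N); sL=90/29, sR=90/13; mL=135/377, mR=-1440/377; mL+mR=-45/13 → advance -1; mR−mL=-1575/377 → turn -1·90°
n=3: pose=(-5,-3,E); sL=45/13, sR=9/5; mL=-333/130, mR=108/65; mL+mR=-9/10 → advance -1; mR−mL=549/130 → turn +1·90°
n=4: pose=(-6,-3,N); sL=2, sR=18/5; mL=-1/5, mR=-8/5; mL+mR=-9/5 → advance -1; mR−mL=-7/5 → turn -1·90°
n=5: pose=(-6,-4,E); sL=9/4, sR=45/34; mL=-27/17, mR=63/68; mL+mR=-45/68 → advance -1; mR−mL=171/68 → turn +1·90°
n=6: pose=(-7,-4,N); sL=18/13, sR=90/41; mL=-153/533, mR=-432/533; mL+mR=-45/41 → advance -1; mR−mL=-279/533 → turn -1·90°
n=7: pose=(-7,-5,E); sL=45/29, sR=1; mL=-61/58, mR=16/29; mL+mR=-1/2 → advance -1; mR−mL=93/58 → turn +1·90°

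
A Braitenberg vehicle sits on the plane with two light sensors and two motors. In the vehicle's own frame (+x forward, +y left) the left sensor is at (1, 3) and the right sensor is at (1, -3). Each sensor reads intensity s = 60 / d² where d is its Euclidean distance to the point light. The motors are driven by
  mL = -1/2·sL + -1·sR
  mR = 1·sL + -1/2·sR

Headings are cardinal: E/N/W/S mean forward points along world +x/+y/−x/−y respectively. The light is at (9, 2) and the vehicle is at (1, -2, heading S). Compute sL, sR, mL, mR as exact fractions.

6/5 30/73 -369/365 363/365

left sensor world pos  = (4, -3); dL² = 50
right sensor world pos = (-2, -3); dR² = 146
sL = 60/50 = 6/5
sR = 60/146 = 30/73
mL = -1/2·sL + -1·sR = -369/365
mR = 1·sL + -1/2·sR = 363/365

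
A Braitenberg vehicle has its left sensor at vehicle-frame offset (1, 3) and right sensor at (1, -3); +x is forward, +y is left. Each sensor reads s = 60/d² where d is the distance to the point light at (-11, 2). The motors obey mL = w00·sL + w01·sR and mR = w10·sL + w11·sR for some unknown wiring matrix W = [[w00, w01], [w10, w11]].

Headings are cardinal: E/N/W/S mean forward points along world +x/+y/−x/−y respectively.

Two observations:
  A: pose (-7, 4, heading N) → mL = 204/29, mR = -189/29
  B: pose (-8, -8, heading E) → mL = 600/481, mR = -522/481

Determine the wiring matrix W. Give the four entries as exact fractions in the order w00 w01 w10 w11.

obs A: pose=(-7,4,N) → sL=6, sR=30/29, mL=204/29, mR=-189/29
obs B: pose=(-8,-8,E) → sL=12/13, sR=12/37, mL=600/481, mR=-522/481
sensor matrix S = [[6, 30/29], [12/13, 12/37]]; det S = 13824/13949
solve [mL_A; mL_B] = S·[w00; w01] and [mR_A; mR_B] = S·[w10; w11]:
  w00 = 1, w01 = 1, w10 = -1, w11 = -1/2

1 1 -1 -1/2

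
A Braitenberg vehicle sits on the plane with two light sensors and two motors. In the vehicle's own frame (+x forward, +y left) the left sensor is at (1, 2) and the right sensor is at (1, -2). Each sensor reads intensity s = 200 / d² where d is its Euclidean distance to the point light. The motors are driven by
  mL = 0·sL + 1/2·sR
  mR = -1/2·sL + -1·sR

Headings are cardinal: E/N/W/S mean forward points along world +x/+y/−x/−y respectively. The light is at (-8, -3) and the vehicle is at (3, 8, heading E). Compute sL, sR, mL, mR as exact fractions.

200/313 8/9 4/9 -3404/2817

left sensor world pos  = (4, 10); dL² = 313
right sensor world pos = (4, 6); dR² = 225
sL = 200/313 = 200/313
sR = 200/225 = 8/9
mL = 0·sL + 1/2·sR = 4/9
mR = -1/2·sL + -1·sR = -3404/2817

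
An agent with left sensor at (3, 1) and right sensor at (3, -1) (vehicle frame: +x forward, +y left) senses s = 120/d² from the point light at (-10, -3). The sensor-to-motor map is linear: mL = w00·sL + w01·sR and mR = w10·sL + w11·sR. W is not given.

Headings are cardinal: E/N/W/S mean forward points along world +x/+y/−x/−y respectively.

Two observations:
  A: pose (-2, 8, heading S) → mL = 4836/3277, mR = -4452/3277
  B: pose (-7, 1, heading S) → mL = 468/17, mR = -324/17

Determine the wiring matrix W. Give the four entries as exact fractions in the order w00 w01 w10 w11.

obs A: pose=(-2,8,S) → sL=24/29, sR=120/113, mL=4836/3277, mR=-4452/3277
obs B: pose=(-7,1,S) → sL=120/17, sR=24, mL=468/17, mR=-324/17
sensor matrix S = [[24/29, 120/113], [120/17, 24]]; det S = 688896/55709
solve [mL_A; mL_B] = S·[w00; w01] and [mR_A; mR_B] = S·[w10; w11]:
  w00 = 1/2, w01 = 1, w10 = -1, w11 = -1/2

1/2 1 -1 -1/2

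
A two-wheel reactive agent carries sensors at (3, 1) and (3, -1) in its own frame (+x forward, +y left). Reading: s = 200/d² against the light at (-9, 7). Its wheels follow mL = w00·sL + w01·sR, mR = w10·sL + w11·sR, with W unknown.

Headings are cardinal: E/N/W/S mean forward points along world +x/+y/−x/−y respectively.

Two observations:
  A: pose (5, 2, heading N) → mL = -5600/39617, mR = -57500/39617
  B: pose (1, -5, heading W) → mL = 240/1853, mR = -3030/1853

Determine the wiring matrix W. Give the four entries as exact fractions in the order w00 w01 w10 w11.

obs A: pose=(5,2,N) → sL=200/173, sR=200/229, mL=-5600/39617, mR=-57500/39617
obs B: pose=(1,-5,W) → sL=100/109, sR=20/17, mL=240/1853, mR=-3030/1853
sensor matrix S = [[200/173, 200/229], [100/109, 20/17]]; det S = 41024000/73410301
solve [mL_A; mL_B] = S·[w00; w01] and [mR_A; mR_B] = S·[w10; w11]:
  w00 = -1/2, w01 = 1/2, w10 = -1/2, w11 = -1

-1/2 1/2 -1/2 -1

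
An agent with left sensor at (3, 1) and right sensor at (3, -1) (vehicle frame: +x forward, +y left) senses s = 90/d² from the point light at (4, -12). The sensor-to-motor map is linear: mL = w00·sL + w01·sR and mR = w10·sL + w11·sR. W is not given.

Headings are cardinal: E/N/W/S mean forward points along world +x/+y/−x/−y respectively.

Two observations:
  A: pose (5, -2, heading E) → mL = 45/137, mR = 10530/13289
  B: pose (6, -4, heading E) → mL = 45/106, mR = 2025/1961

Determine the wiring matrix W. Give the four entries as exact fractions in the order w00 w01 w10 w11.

obs A: pose=(5,-2,E) → sL=90/137, sR=90/97, mL=45/137, mR=10530/13289
obs B: pose=(6,-4,E) → sL=45/53, sR=45/37, mL=45/106, mR=2025/1961
sensor matrix S = [[90/137, 90/97], [45/53, 45/37]]; det S = 291600/26059729
solve [mL_A; mL_B] = S·[w00; w01] and [mR_A; mR_B] = S·[w10; w11]:
  w00 = 1/2, w01 = 0, w10 = 1/2, w11 = 1/2

1/2 0 1/2 1/2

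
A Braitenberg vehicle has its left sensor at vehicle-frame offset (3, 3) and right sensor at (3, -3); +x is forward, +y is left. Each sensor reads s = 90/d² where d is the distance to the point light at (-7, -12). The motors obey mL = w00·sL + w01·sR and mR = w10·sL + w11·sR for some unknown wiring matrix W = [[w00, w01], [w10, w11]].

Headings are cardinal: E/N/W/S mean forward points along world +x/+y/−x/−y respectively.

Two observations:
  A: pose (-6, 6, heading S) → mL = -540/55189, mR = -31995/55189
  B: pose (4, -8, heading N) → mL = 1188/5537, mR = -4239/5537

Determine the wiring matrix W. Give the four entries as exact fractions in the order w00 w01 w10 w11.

obs A: pose=(-6,6,S) → sL=90/241, sR=90/229, mL=-540/55189, mR=-31995/55189
obs B: pose=(4,-8,N) → sL=90/113, sR=18/49, mL=1188/5537, mR=-4239/5537
sensor matrix S = [[90/241, 90/229], [90/113, 18/49]]; det S = -53732160/305581493
solve [mL_A; mL_B] = S·[w00; w01] and [mR_A; mR_B] = S·[w10; w11]:
  w00 = 1/2, w01 = -1/2, w10 = -1/2, w11 = -1

1/2 -1/2 -1/2 -1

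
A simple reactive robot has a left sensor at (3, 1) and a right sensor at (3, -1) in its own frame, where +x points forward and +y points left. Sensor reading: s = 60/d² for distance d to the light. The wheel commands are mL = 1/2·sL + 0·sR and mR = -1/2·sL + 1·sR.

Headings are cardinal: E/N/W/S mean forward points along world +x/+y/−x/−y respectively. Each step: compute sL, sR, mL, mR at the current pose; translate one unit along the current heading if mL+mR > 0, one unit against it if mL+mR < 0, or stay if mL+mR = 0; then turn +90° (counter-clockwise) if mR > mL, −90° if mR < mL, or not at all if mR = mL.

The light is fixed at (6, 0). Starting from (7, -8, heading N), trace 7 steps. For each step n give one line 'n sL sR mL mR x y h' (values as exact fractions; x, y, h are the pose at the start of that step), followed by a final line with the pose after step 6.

n=0: pose=(7,-8,N); sL=12/5, sR=60/29; mL=6/5, mR=126/145; mL+mR=60/29 → advance +1; mR−mL=-48/145 → turn -1·90°
n=1: pose=(7,-7,E); sL=15/13, sR=3/4; mL=15/26, mR=9/52; mL+mR=3/4 → advance +1; mR−mL=-21/52 → turn -1·90°
n=2: pose=(8,-7,S); sL=60/109, sR=60/101; mL=30/109, mR=3510/11009; mL+mR=60/101 → advance +1; mR−mL=480/11009 → turn +1·90°
n=3: pose=(8,-8,E); sL=30/37, sR=30/53; mL=15/37, mR=315/1961; mL+mR=30/53 → advance +1; mR−mL=-480/1961 → turn -1·90°
n=4: pose=(9,-8,S); sL=60/137, sR=12/25; mL=30/137, mR=894/3425; mL+mR=12/25 → advance +1; mR−mL=144/3425 → turn +1·90°
n=5: pose=(9,-9,E); sL=3/5, sR=15/34; mL=3/10, mR=12/85; mL+mR=15/34 → advance +1; mR−mL=-27/170 → turn -1·90°
n=6: pose=(10,-9,S); sL=60/169, sR=20/51; mL=30/169, mR=1850/8619; mL+mR=20/51 → advance +1; mR−mL=320/8619 → turn +1·90°

0 12/5 60/29 6/5 126/145 7 -8 N
1 15/13 3/4 15/26 9/52 7 -7 E
2 60/109 60/101 30/109 3510/11009 8 -7 S
3 30/37 30/53 15/37 315/1961 8 -8 E
4 60/137 12/25 30/137 894/3425 9 -8 S
5 3/5 15/34 3/10 12/85 9 -9 E
6 60/169 20/51 30/169 1850/8619 10 -9 S
final 10 -10 E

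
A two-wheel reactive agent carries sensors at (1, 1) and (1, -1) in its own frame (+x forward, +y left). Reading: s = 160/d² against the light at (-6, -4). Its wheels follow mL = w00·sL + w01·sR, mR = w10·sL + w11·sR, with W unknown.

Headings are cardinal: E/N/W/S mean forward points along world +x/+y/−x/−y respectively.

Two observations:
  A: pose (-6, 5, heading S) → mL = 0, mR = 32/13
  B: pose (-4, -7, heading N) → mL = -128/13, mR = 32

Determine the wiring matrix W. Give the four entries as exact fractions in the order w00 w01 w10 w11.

obs A: pose=(-6,5,S) → sL=32/13, sR=32/13, mL=0, mR=32/13
obs B: pose=(-4,-7,N) → sL=32, sR=160/13, mL=-128/13, mR=32
sensor matrix S = [[32/13, 32/13], [32, 160/13]]; det S = -8192/169
solve [mL_A; mL_B] = S·[w00; w01] and [mR_A; mR_B] = S·[w10; w11]:
  w00 = -1/2, w01 = 1/2, w10 = 1, w11 = 0

-1/2 1/2 1 0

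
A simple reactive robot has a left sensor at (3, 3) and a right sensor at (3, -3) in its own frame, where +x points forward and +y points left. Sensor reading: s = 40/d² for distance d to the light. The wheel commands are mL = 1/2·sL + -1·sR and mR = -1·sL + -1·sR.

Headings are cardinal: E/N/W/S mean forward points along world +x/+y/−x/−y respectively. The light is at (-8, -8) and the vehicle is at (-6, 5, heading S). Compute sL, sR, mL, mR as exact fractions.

8/25 40/101 -596/2525 -1808/2525

left sensor world pos  = (-3, 2); dL² = 125
right sensor world pos = (-9, 2); dR² = 101
sL = 40/125 = 8/25
sR = 40/101 = 40/101
mL = 1/2·sL + -1·sR = -596/2525
mR = -1·sL + -1·sR = -1808/2525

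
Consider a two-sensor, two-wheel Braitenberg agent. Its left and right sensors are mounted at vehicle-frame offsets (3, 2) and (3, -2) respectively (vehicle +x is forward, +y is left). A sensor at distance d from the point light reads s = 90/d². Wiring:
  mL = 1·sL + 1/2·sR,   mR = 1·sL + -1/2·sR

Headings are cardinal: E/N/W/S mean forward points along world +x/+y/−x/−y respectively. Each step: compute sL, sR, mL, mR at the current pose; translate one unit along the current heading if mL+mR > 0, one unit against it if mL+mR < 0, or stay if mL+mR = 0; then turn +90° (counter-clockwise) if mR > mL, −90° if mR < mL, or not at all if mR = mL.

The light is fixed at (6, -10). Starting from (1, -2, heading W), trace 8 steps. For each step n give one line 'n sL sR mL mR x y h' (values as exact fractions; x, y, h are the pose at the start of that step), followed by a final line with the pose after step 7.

n=0: pose=(1,-2,W); sL=9/10, sR=45/82; mL=963/820, mR=513/820; mL+mR=9/5 → advance +1; mR−mL=-45/82 → turn -1·90°
n=1: pose=(0,-2,N); sL=18/37, sR=90/137; mL=4131/5069, mR=801/5069; mL+mR=36/37 → advance +1; mR−mL=-90/137 → turn -1·90°
n=2: pose=(0,-1,E); sL=9/13, sR=45/29; mL=1107/754, mR=-63/754; mL+mR=18/13 → advance +1; mR−mL=-45/29 → turn -1·90°
n=3: pose=(1,-1,S); sL=2, sR=18/17; mL=43/17, mR=25/17; mL+mR=4 → advance +1; mR−mL=-18/17 → turn -1·90°
n=4: pose=(1,-2,W); sL=9/10, sR=45/82; mL=963/820, mR=513/820; mL+mR=9/5 → advance +1; mR−mL=-45/82 → turn -1·90°
n=5: pose=(0,-2,N); sL=18/37, sR=90/137; mL=4131/5069, mR=801/5069; mL+mR=36/37 → advance +1; mR−mL=-90/137 → turn -1·90°
n=6: pose=(0,-1,E); sL=9/13, sR=45/29; mL=1107/754, mR=-63/754; mL+mR=18/13 → advance +1; mR−mL=-45/29 → turn -1·90°
n=7: pose=(1,-1,S); sL=2, sR=18/17; mL=43/17, mR=25/17; mL+mR=4 → advance +1; mR−mL=-18/17 → turn -1·90°

0 9/10 45/82 963/820 513/820 1 -2 W
1 18/37 90/137 4131/5069 801/5069 0 -2 N
2 9/13 45/29 1107/754 -63/754 0 -1 E
3 2 18/17 43/17 25/17 1 -1 S
4 9/10 45/82 963/820 513/820 1 -2 W
5 18/37 90/137 4131/5069 801/5069 0 -2 N
6 9/13 45/29 1107/754 -63/754 0 -1 E
7 2 18/17 43/17 25/17 1 -1 S
final 1 -2 W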